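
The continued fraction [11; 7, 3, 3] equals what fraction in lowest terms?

Using pₖ = aₖpₖ₋₁ + pₖ₋₂ and qₖ = aₖqₖ₋₁ + qₖ₋₂:
  k=0: a=11, p=11, q=1
  k=1: a=7, p=78, q=7
  k=2: a=3, p=245, q=22
  k=3: a=3, p=813, q=73

813/73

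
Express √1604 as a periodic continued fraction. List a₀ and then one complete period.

[40; 20, 80]

a₀ = ⌊√1604⌋ = 40.
With m₀=0, d₀=1 and mₖ₊₁ = dₖaₖ − mₖ, dₖ₊₁ = (n − mₖ₊₁²)/dₖ, aₖ₊₁ = ⌊(a₀+mₖ₊₁)/dₖ₊₁⌋:
  k=1: m=40, d=4, a=20
  k=2: m=40, d=1, a=80
d=1 and a=2a₀=80 at k=2, so the next step gives (m, d) = (40, 4) again — its k=1 value — and the period has length 2.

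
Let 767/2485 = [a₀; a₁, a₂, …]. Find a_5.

14

767 = 0·2485 + 767   →  a_0 = 0
2485 = 3·767 + 184   →  a_1 = 3
767 = 4·184 + 31   →  a_2 = 4
184 = 5·31 + 29   →  a_3 = 5
31 = 1·29 + 2   →  a_4 = 1
29 = 14·2 + 1   →  a_5 = 14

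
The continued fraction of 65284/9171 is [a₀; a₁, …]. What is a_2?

65284 = 7·9171 + 1087   →  a_0 = 7
9171 = 8·1087 + 475   →  a_1 = 8
1087 = 2·475 + 137   →  a_2 = 2

2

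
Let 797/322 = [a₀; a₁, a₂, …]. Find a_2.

797 = 2·322 + 153   →  a_0 = 2
322 = 2·153 + 16   →  a_1 = 2
153 = 9·16 + 9   →  a_2 = 9

9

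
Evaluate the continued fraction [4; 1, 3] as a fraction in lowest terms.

19/4

Using pₖ = aₖpₖ₋₁ + pₖ₋₂ and qₖ = aₖqₖ₋₁ + qₖ₋₂:
  k=0: a=4, p=4, q=1
  k=1: a=1, p=5, q=1
  k=2: a=3, p=19, q=4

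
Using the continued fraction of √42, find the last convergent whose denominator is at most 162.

337/52

√42 = [6; 2, 12, …] (period length 2).
Convergents:
  p_0/q_0 = 6/1
  p_1/q_1 = 13/2
  p_2/q_2 = 162/25
  p_3/q_3 = 337/52
  p_4/q_4 = 4206/649
q_3 = 52 ≤ 162 < 649 = q_4, so the answer is 337/52.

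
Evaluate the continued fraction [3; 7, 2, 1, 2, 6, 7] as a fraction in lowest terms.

8438/2691

Fold from the inside: start with 7/1.
  6 + 1/7 = 43/7
  2 + 7/43 = 93/43
  1 + 43/93 = 136/93
  2 + 93/136 = 365/136
  7 + 136/365 = 2691/365
  3 + 365/2691 = 8438/2691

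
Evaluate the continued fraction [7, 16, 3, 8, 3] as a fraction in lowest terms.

8989/1273

Fold from the inside: start with 3/1.
  8 + 1/3 = 25/3
  3 + 3/25 = 78/25
  16 + 25/78 = 1273/78
  7 + 78/1273 = 8989/1273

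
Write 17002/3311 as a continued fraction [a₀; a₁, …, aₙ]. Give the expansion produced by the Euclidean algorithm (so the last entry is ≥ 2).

17002 = 5×3311 + 447
3311 = 7×447 + 182
447 = 2×182 + 83
182 = 2×83 + 16
83 = 5×16 + 3
16 = 5×3 + 1
3 = 3×1 + 0  (stop)
So 17002/3311 = [5; 7, 2, 2, 5, 5, 3].

[5; 7, 2, 2, 5, 5, 3]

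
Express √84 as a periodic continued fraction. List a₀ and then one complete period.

a₀ = ⌊√84⌋ = 9.
With m₀=0, d₀=1 and mₖ₊₁ = dₖaₖ − mₖ, dₖ₊₁ = (n − mₖ₊₁²)/dₖ, aₖ₊₁ = ⌊(a₀+mₖ₊₁)/dₖ₊₁⌋:
  k=1: m=9, d=3, a=6
  k=2: m=9, d=1, a=18
d=1 and a=2a₀=18 at k=2, so the next step gives (m, d) = (9, 3) again — its k=1 value — and the period has length 2.

[9; 6, 18]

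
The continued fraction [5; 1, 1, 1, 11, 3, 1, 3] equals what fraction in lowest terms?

Fold from the inside: start with 3/1.
  1 + 1/3 = 4/3
  3 + 3/4 = 15/4
  11 + 4/15 = 169/15
  1 + 15/169 = 184/169
  1 + 169/184 = 353/184
  1 + 184/353 = 537/353
  5 + 353/537 = 3038/537

3038/537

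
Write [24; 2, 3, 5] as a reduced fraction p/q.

904/37

Fold from the inside: start with 5/1.
  3 + 1/5 = 16/5
  2 + 5/16 = 37/16
  24 + 16/37 = 904/37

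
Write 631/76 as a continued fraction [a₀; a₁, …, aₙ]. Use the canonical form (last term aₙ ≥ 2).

631 = 8·76 + 23
76 = 3·23 + 7
23 = 3·7 + 2
7 = 3·2 + 1
2 = 2·1 + 0  (stop)
So 631/76 = [8; 3, 3, 3, 2].

[8; 3, 3, 3, 2]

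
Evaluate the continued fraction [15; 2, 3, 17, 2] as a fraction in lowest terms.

3842/249

Fold from the inside: start with 2/1.
  17 + 1/2 = 35/2
  3 + 2/35 = 107/35
  2 + 35/107 = 249/107
  15 + 107/249 = 3842/249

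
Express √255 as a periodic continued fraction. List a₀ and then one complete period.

[15; 1, 30]

a₀ = ⌊√255⌋ = 15.
With m₀=0, d₀=1 and mₖ₊₁ = dₖaₖ − mₖ, dₖ₊₁ = (n − mₖ₊₁²)/dₖ, aₖ₊₁ = ⌊(a₀+mₖ₊₁)/dₖ₊₁⌋:
  k=1: m=15, d=30, a=1
  k=2: m=15, d=1, a=30
d=1 and a=2a₀=30 at k=2, so the next step gives (m, d) = (15, 30) again — its k=1 value — and the period has length 2.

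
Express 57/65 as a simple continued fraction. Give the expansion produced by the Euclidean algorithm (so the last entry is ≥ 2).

57 = 0×65 + 57
65 = 1×57 + 8
57 = 7×8 + 1
8 = 8×1 + 0  (stop)
So 57/65 = [0; 1, 7, 8].

[0; 1, 7, 8]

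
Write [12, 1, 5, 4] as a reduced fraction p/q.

321/25

Fold from the inside: start with 4/1.
  5 + 1/4 = 21/4
  1 + 4/21 = 25/21
  12 + 21/25 = 321/25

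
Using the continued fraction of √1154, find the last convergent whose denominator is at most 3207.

78506/2311

√1154 = [33; 1, 32, 1, 66, …] (period length 4).
Convergents:
  p_0/q_0 = 33/1
  p_1/q_1 = 34/1
  p_2/q_2 = 1121/33
  p_3/q_3 = 1155/34
  p_4/q_4 = 77351/2277
  p_5/q_5 = 78506/2311
  p_6/q_6 = 2589543/76229
q_5 = 2311 ≤ 3207 < 76229 = q_6, so the answer is 78506/2311.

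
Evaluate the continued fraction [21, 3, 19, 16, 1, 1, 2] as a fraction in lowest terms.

102991/4829

Using pₖ = aₖpₖ₋₁ + pₖ₋₂ and qₖ = aₖqₖ₋₁ + qₖ₋₂:
  k=0: a=21, p=21, q=1
  k=1: a=3, p=64, q=3
  k=2: a=19, p=1237, q=58
  k=3: a=16, p=19856, q=931
  k=4: a=1, p=21093, q=989
  k=5: a=1, p=40949, q=1920
  k=6: a=2, p=102991, q=4829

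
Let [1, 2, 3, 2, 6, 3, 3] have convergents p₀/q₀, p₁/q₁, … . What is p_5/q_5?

Using pₖ = aₖpₖ₋₁ + pₖ₋₂, qₖ = aₖqₖ₋₁ + qₖ₋₂ (with p₋₁=1, p₋₂=0, q₋₁=0, q₋₂=1):
  k=0: a=1, p=1, q=1
  k=1: a=2, p=3, q=2
  k=2: a=3, p=10, q=7
  k=3: a=2, p=23, q=16
  k=4: a=6, p=148, q=103
  k=5: a=3, p=467, q=325

467/325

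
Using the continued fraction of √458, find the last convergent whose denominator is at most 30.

√458 = [21; 2, 2, 42, …] (period length 3).
Convergents:
  p_0/q_0 = 21/1
  p_1/q_1 = 43/2
  p_2/q_2 = 107/5
  p_3/q_3 = 4537/212
q_2 = 5 ≤ 30 < 212 = q_3, so the answer is 107/5.

107/5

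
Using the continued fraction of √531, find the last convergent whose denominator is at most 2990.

24403/1059

√531 = [23; 23, 46, …] (period length 2).
Convergents:
  p_0/q_0 = 23/1
  p_1/q_1 = 530/23
  p_2/q_2 = 24403/1059
  p_3/q_3 = 561799/24380
q_2 = 1059 ≤ 2990 < 24380 = q_3, so the answer is 24403/1059.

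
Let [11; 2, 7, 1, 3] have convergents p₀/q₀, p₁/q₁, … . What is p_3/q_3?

195/17

Using pₖ = aₖpₖ₋₁ + pₖ₋₂, qₖ = aₖqₖ₋₁ + qₖ₋₂ (with p₋₁=1, p₋₂=0, q₋₁=0, q₋₂=1):
  k=0: a=11, p=11, q=1
  k=1: a=2, p=23, q=2
  k=2: a=7, p=172, q=15
  k=3: a=1, p=195, q=17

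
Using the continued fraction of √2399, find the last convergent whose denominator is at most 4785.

232751/4752

√2399 = [48; 1, 47, 1, 96, …] (period length 4).
Convergents:
  p_0/q_0 = 48/1
  p_1/q_1 = 49/1
  p_2/q_2 = 2351/48
  p_3/q_3 = 2400/49
  p_4/q_4 = 232751/4752
  p_5/q_5 = 235151/4801
q_4 = 4752 ≤ 4785 < 4801 = q_5, so the answer is 232751/4752.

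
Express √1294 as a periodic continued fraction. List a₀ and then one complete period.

a₀ = ⌊√1294⌋ = 35.
With m₀=0, d₀=1 and mₖ₊₁ = dₖaₖ − mₖ, dₖ₊₁ = (n − mₖ₊₁²)/dₖ, aₖ₊₁ = ⌊(a₀+mₖ₊₁)/dₖ₊₁⌋:
  k=1: m=35, d=69, a=1
  k=2: m=34, d=2, a=34
  k=3: m=34, d=69, a=1
  k=4: m=35, d=1, a=70
d=1 and a=2a₀=70 at k=4, so the next step gives (m, d) = (35, 69) again — its k=1 value — and the period has length 4.

[35; 1, 34, 1, 70]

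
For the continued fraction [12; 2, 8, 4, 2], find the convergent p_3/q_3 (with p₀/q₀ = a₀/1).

873/70

Using pₖ = aₖpₖ₋₁ + pₖ₋₂, qₖ = aₖqₖ₋₁ + qₖ₋₂ (with p₋₁=1, p₋₂=0, q₋₁=0, q₋₂=1):
  k=0: a=12, p=12, q=1
  k=1: a=2, p=25, q=2
  k=2: a=8, p=212, q=17
  k=3: a=4, p=873, q=70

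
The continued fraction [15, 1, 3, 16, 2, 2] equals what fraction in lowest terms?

Using pₖ = aₖpₖ₋₁ + pₖ₋₂ and qₖ = aₖqₖ₋₁ + qₖ₋₂:
  k=0: a=15, p=15, q=1
  k=1: a=1, p=16, q=1
  k=2: a=3, p=63, q=4
  k=3: a=16, p=1024, q=65
  k=4: a=2, p=2111, q=134
  k=5: a=2, p=5246, q=333

5246/333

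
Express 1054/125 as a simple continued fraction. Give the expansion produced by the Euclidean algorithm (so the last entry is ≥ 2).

1054 = 8·125 + 54
125 = 2·54 + 17
54 = 3·17 + 3
17 = 5·3 + 2
3 = 1·2 + 1
2 = 2·1 + 0  (stop)
So 1054/125 = [8; 2, 3, 5, 1, 2].

[8; 2, 3, 5, 1, 2]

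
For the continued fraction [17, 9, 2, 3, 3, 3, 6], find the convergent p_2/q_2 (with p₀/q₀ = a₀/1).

325/19

Using pₖ = aₖpₖ₋₁ + pₖ₋₂, qₖ = aₖqₖ₋₁ + qₖ₋₂ (with p₋₁=1, p₋₂=0, q₋₁=0, q₋₂=1):
  k=0: a=17, p=17, q=1
  k=1: a=9, p=154, q=9
  k=2: a=2, p=325, q=19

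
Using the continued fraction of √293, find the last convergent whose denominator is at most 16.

√293 = [17; 8, 1, 1, 8, 34, …] (period length 5).
Convergents:
  p_0/q_0 = 17/1
  p_1/q_1 = 137/8
  p_2/q_2 = 154/9
  p_3/q_3 = 291/17
q_2 = 9 ≤ 16 < 17 = q_3, so the answer is 154/9.

154/9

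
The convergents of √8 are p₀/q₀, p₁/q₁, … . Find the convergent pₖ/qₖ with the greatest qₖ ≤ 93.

99/35

√8 = [2; 1, 4, …] (period length 2).
Convergents:
  p_0/q_0 = 2/1
  p_1/q_1 = 3/1
  p_2/q_2 = 14/5
  p_3/q_3 = 17/6
  p_4/q_4 = 82/29
  p_5/q_5 = 99/35
  p_6/q_6 = 478/169
q_5 = 35 ≤ 93 < 169 = q_6, so the answer is 99/35.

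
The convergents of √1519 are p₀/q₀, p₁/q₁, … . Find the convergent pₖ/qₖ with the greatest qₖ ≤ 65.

√1519 = [38; 1, 37, 1, 76, …] (period length 4).
Convergents:
  p_0/q_0 = 38/1
  p_1/q_1 = 39/1
  p_2/q_2 = 1481/38
  p_3/q_3 = 1520/39
  p_4/q_4 = 117001/3002
q_3 = 39 ≤ 65 < 3002 = q_4, so the answer is 1520/39.

1520/39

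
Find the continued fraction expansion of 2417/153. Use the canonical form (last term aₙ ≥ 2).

2417 = 15×153 + 122
153 = 1×122 + 31
122 = 3×31 + 29
31 = 1×29 + 2
29 = 14×2 + 1
2 = 2×1 + 0  (stop)
So 2417/153 = [15; 1, 3, 1, 14, 2].

[15; 1, 3, 1, 14, 2]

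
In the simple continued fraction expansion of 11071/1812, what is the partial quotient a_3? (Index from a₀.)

11071 = 6·1812 + 199   →  a_0 = 6
1812 = 9·199 + 21   →  a_1 = 9
199 = 9·21 + 10   →  a_2 = 9
21 = 2·10 + 1   →  a_3 = 2

2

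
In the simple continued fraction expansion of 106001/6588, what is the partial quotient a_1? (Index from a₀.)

11

106001 = 16·6588 + 593   →  a_0 = 16
6588 = 11·593 + 65   →  a_1 = 11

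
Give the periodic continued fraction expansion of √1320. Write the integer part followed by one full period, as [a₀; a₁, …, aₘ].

a₀ = ⌊√1320⌋ = 36.

[36; 3, 72]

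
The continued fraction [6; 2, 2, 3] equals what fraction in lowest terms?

109/17

Fold from the inside: start with 3/1.
  2 + 1/3 = 7/3
  2 + 3/7 = 17/7
  6 + 7/17 = 109/17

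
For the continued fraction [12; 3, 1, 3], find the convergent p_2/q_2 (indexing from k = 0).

49/4

Using pₖ = aₖpₖ₋₁ + pₖ₋₂, qₖ = aₖqₖ₋₁ + qₖ₋₂ (with p₋₁=1, p₋₂=0, q₋₁=0, q₋₂=1):
  k=0: a=12, p=12, q=1
  k=1: a=3, p=37, q=3
  k=2: a=1, p=49, q=4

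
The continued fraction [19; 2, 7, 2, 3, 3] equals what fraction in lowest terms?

7106/365

Using pₖ = aₖpₖ₋₁ + pₖ₋₂ and qₖ = aₖqₖ₋₁ + qₖ₋₂:
  k=0: a=19, p=19, q=1
  k=1: a=2, p=39, q=2
  k=2: a=7, p=292, q=15
  k=3: a=2, p=623, q=32
  k=4: a=3, p=2161, q=111
  k=5: a=3, p=7106, q=365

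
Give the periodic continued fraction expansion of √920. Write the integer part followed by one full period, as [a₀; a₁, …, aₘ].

a₀ = ⌊√920⌋ = 30.

[30; 3, 60]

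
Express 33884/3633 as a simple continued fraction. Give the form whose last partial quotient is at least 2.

[9; 3, 16, 2, 17, 2]

33884 = 9*3633 + 1187
3633 = 3*1187 + 72
1187 = 16*72 + 35
72 = 2*35 + 2
35 = 17*2 + 1
2 = 2*1 + 0  (stop)
So 33884/3633 = [9; 3, 16, 2, 17, 2].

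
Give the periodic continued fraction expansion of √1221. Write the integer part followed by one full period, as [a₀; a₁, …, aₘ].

[34; 1, 16, 2, 16, 1, 68]

a₀ = ⌊√1221⌋ = 34.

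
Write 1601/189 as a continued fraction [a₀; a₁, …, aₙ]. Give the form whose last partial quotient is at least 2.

[8; 2, 8, 11]

1601 = 8·189 + 89
189 = 2·89 + 11
89 = 8·11 + 1
11 = 11·1 + 0  (stop)
So 1601/189 = [8; 2, 8, 11].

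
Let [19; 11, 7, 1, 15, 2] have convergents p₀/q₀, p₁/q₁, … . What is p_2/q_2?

Using pₖ = aₖpₖ₋₁ + pₖ₋₂, qₖ = aₖqₖ₋₁ + qₖ₋₂ (with p₋₁=1, p₋₂=0, q₋₁=0, q₋₂=1):
  k=0: a=19, p=19, q=1
  k=1: a=11, p=210, q=11
  k=2: a=7, p=1489, q=78

1489/78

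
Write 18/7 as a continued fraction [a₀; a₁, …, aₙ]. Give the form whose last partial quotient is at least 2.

[2; 1, 1, 3]

18 = 2×7 + 4
7 = 1×4 + 3
4 = 1×3 + 1
3 = 3×1 + 0  (stop)
So 18/7 = [2; 1, 1, 3].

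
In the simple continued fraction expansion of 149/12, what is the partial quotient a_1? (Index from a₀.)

2

149 = 12·12 + 5   →  a_0 = 12
12 = 2·5 + 2   →  a_1 = 2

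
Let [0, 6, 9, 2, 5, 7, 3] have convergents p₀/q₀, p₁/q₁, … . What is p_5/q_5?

Using pₖ = aₖpₖ₋₁ + pₖ₋₂, qₖ = aₖqₖ₋₁ + qₖ₋₂ (with p₋₁=1, p₋₂=0, q₋₁=0, q₋₂=1):
  k=0: a=0, p=0, q=1
  k=1: a=6, p=1, q=6
  k=2: a=9, p=9, q=55
  k=3: a=2, p=19, q=116
  k=4: a=5, p=104, q=635
  k=5: a=7, p=747, q=4561

747/4561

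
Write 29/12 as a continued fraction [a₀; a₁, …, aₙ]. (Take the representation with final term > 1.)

29 = 2·12 + 5
12 = 2·5 + 2
5 = 2·2 + 1
2 = 2·1 + 0  (stop)
So 29/12 = [2; 2, 2, 2].

[2; 2, 2, 2]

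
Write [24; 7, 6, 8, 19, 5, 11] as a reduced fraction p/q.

9166603/379733

Using pₖ = aₖpₖ₋₁ + pₖ₋₂ and qₖ = aₖqₖ₋₁ + qₖ₋₂:
  k=0: a=24, p=24, q=1
  k=1: a=7, p=169, q=7
  k=2: a=6, p=1038, q=43
  k=3: a=8, p=8473, q=351
  k=4: a=19, p=162025, q=6712
  k=5: a=5, p=818598, q=33911
  k=6: a=11, p=9166603, q=379733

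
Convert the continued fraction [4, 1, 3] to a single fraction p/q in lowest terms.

Fold from the inside: start with 3/1.
  1 + 1/3 = 4/3
  4 + 3/4 = 19/4

19/4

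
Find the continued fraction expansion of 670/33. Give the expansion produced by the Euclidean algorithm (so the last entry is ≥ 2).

670 = 20×33 + 10
33 = 3×10 + 3
10 = 3×3 + 1
3 = 3×1 + 0  (stop)
So 670/33 = [20; 3, 3, 3].

[20; 3, 3, 3]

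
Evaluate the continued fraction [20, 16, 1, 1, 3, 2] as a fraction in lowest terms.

5316/265

Fold from the inside: start with 2/1.
  3 + 1/2 = 7/2
  1 + 2/7 = 9/7
  1 + 7/9 = 16/9
  16 + 9/16 = 265/16
  20 + 16/265 = 5316/265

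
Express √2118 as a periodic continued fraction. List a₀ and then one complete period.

[46; 46, 92]

a₀ = ⌊√2118⌋ = 46.
With m₀=0, d₀=1 and mₖ₊₁ = dₖaₖ − mₖ, dₖ₊₁ = (n − mₖ₊₁²)/dₖ, aₖ₊₁ = ⌊(a₀+mₖ₊₁)/dₖ₊₁⌋:
  k=1: m=46, d=2, a=46
  k=2: m=46, d=1, a=92
d=1 and a=2a₀=92 at k=2, so the next step gives (m, d) = (46, 2) again — its k=1 value — and the period has length 2.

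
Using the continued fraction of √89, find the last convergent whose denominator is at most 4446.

18934/2007

√89 = [9; 2, 3, 3, 2, 18, …] (period length 5).
Convergents:
  p_0/q_0 = 9/1
  p_1/q_1 = 19/2
  p_2/q_2 = 66/7
  p_3/q_3 = 217/23
  p_4/q_4 = 500/53
  p_5/q_5 = 9217/977
  p_6/q_6 = 18934/2007
  p_7/q_7 = 66019/6998
q_6 = 2007 ≤ 4446 < 6998 = q_7, so the answer is 18934/2007.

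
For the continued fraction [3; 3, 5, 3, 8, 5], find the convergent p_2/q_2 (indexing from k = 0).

Using pₖ = aₖpₖ₋₁ + pₖ₋₂, qₖ = aₖqₖ₋₁ + qₖ₋₂ (with p₋₁=1, p₋₂=0, q₋₁=0, q₋₂=1):
  k=0: a=3, p=3, q=1
  k=1: a=3, p=10, q=3
  k=2: a=5, p=53, q=16

53/16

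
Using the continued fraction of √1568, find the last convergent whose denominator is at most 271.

7880/199

√1568 = [39; 1, 1, 2, 19, 2, 1, 1, 78, …] (period length 8).
Convergents:
  p_0/q_0 = 39/1
  p_1/q_1 = 40/1
  p_2/q_2 = 79/2
  p_3/q_3 = 198/5
  p_4/q_4 = 3841/97
  p_5/q_5 = 7880/199
  p_6/q_6 = 11721/296
q_5 = 199 ≤ 271 < 296 = q_6, so the answer is 7880/199.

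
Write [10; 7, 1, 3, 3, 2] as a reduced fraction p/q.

Using pₖ = aₖpₖ₋₁ + pₖ₋₂ and qₖ = aₖqₖ₋₁ + qₖ₋₂:
  k=0: a=10, p=10, q=1
  k=1: a=7, p=71, q=7
  k=2: a=1, p=81, q=8
  k=3: a=3, p=314, q=31
  k=4: a=3, p=1023, q=101
  k=5: a=2, p=2360, q=233

2360/233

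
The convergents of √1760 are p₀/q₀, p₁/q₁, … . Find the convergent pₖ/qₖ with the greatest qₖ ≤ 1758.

73081/1742

√1760 = [41; 1, 19, 1, 82, …] (period length 4).
Convergents:
  p_0/q_0 = 41/1
  p_1/q_1 = 42/1
  p_2/q_2 = 839/20
  p_3/q_3 = 881/21
  p_4/q_4 = 73081/1742
  p_5/q_5 = 73962/1763
q_4 = 1742 ≤ 1758 < 1763 = q_5, so the answer is 73081/1742.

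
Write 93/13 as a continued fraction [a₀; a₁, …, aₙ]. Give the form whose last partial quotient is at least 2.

93 = 7*13 + 2
13 = 6*2 + 1
2 = 2*1 + 0  (stop)
So 93/13 = [7; 6, 2].

[7; 6, 2]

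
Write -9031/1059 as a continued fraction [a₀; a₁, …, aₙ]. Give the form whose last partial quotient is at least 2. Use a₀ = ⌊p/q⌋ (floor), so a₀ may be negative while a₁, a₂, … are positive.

-9031 = -9×1059 + 500
1059 = 2×500 + 59
500 = 8×59 + 28
59 = 2×28 + 3
28 = 9×3 + 1
3 = 3×1 + 0  (stop)
So -9031/1059 = [-9; 2, 8, 2, 9, 3].

[-9; 2, 8, 2, 9, 3]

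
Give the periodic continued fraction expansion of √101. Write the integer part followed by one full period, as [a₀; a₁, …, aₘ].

[10; 20]

a₀ = ⌊√101⌋ = 10.
With m₀=0, d₀=1 and mₖ₊₁ = dₖaₖ − mₖ, dₖ₊₁ = (n − mₖ₊₁²)/dₖ, aₖ₊₁ = ⌊(a₀+mₖ₊₁)/dₖ₊₁⌋:
  k=1: m=10, d=1, a=20
d=1 and a=2a₀=20 at k=1, so the next step gives (m, d) = (10, 1) again — its k=1 value — and the period has length 1.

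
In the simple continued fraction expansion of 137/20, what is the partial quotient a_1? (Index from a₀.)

1

137 = 6·20 + 17   →  a_0 = 6
20 = 1·17 + 3   →  a_1 = 1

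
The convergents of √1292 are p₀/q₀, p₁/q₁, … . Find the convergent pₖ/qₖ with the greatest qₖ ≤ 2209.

√1292 = [35; 1, 16, 1, 70, …] (period length 4).
Convergents:
  p_0/q_0 = 35/1
  p_1/q_1 = 36/1
  p_2/q_2 = 611/17
  p_3/q_3 = 647/18
  p_4/q_4 = 45901/1277
  p_5/q_5 = 46548/1295
  p_6/q_6 = 790669/21997
q_5 = 1295 ≤ 2209 < 21997 = q_6, so the answer is 46548/1295.

46548/1295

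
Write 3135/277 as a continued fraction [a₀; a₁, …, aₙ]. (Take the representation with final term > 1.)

3135 = 11×277 + 88
277 = 3×88 + 13
88 = 6×13 + 10
13 = 1×10 + 3
10 = 3×3 + 1
3 = 3×1 + 0  (stop)
So 3135/277 = [11; 3, 6, 1, 3, 3].

[11; 3, 6, 1, 3, 3]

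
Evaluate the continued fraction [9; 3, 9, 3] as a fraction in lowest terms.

Fold from the inside: start with 3/1.
  9 + 1/3 = 28/3
  3 + 3/28 = 87/28
  9 + 28/87 = 811/87

811/87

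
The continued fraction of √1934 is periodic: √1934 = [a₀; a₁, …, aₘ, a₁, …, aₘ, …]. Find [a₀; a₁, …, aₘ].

a₀ = ⌊√1934⌋ = 43.
With m₀=0, d₀=1 and mₖ₊₁ = dₖaₖ − mₖ, dₖ₊₁ = (n − mₖ₊₁²)/dₖ, aₖ₊₁ = ⌊(a₀+mₖ₊₁)/dₖ₊₁⌋:
  k=1: m=43, d=85, a=1
  k=2: m=42, d=2, a=42
  k=3: m=42, d=85, a=1
  k=4: m=43, d=1, a=86
d=1 and a=2a₀=86 at k=4, so the next step gives (m, d) = (43, 85) again — its k=1 value — and the period has length 4.

[43; 1, 42, 1, 86]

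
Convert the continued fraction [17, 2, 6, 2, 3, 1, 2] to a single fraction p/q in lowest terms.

Fold from the inside: start with 2/1.
  1 + 1/2 = 3/2
  3 + 2/3 = 11/3
  2 + 3/11 = 25/11
  6 + 11/25 = 161/25
  2 + 25/161 = 347/161
  17 + 161/347 = 6060/347

6060/347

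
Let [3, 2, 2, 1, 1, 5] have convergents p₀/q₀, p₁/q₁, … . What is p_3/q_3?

24/7

Using pₖ = aₖpₖ₋₁ + pₖ₋₂, qₖ = aₖqₖ₋₁ + qₖ₋₂ (with p₋₁=1, p₋₂=0, q₋₁=0, q₋₂=1):
  k=0: a=3, p=3, q=1
  k=1: a=2, p=7, q=2
  k=2: a=2, p=17, q=5
  k=3: a=1, p=24, q=7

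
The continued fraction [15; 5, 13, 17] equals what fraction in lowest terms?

17127/1127

Fold from the inside: start with 17/1.
  13 + 1/17 = 222/17
  5 + 17/222 = 1127/222
  15 + 222/1127 = 17127/1127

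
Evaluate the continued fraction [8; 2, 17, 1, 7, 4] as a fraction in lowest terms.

Using pₖ = aₖpₖ₋₁ + pₖ₋₂ and qₖ = aₖqₖ₋₁ + qₖ₋₂:
  k=0: a=8, p=8, q=1
  k=1: a=2, p=17, q=2
  k=2: a=17, p=297, q=35
  k=3: a=1, p=314, q=37
  k=4: a=7, p=2495, q=294
  k=5: a=4, p=10294, q=1213

10294/1213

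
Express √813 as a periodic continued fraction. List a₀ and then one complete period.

a₀ = ⌊√813⌋ = 28.
With m₀=0, d₀=1 and mₖ₊₁ = dₖaₖ − mₖ, dₖ₊₁ = (n − mₖ₊₁²)/dₖ, aₖ₊₁ = ⌊(a₀+mₖ₊₁)/dₖ₊₁⌋:
  k=1: m=28, d=29, a=1
  k=2: m=1, d=28, a=1
  k=3: m=27, d=3, a=18
  k=4: m=27, d=28, a=1
  k=5: m=1, d=29, a=1
  k=6: m=28, d=1, a=56
d=1 and a=2a₀=56 at k=6, so the next step gives (m, d) = (28, 29) again — its k=1 value — and the period has length 6.

[28; 1, 1, 18, 1, 1, 56]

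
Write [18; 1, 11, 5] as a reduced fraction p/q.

Using pₖ = aₖpₖ₋₁ + pₖ₋₂ and qₖ = aₖqₖ₋₁ + qₖ₋₂:
  k=0: a=18, p=18, q=1
  k=1: a=1, p=19, q=1
  k=2: a=11, p=227, q=12
  k=3: a=5, p=1154, q=61

1154/61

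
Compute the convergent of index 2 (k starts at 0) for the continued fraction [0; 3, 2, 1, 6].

Using pₖ = aₖpₖ₋₁ + pₖ₋₂, qₖ = aₖqₖ₋₁ + qₖ₋₂ (with p₋₁=1, p₋₂=0, q₋₁=0, q₋₂=1):
  k=0: a=0, p=0, q=1
  k=1: a=3, p=1, q=3
  k=2: a=2, p=2, q=7

2/7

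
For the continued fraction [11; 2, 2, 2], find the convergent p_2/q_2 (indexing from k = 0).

57/5

Using pₖ = aₖpₖ₋₁ + pₖ₋₂, qₖ = aₖqₖ₋₁ + qₖ₋₂ (with p₋₁=1, p₋₂=0, q₋₁=0, q₋₂=1):
  k=0: a=11, p=11, q=1
  k=1: a=2, p=23, q=2
  k=2: a=2, p=57, q=5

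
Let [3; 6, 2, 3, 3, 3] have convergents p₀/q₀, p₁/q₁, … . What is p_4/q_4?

467/148

Using pₖ = aₖpₖ₋₁ + pₖ₋₂, qₖ = aₖqₖ₋₁ + qₖ₋₂ (with p₋₁=1, p₋₂=0, q₋₁=0, q₋₂=1):
  k=0: a=3, p=3, q=1
  k=1: a=6, p=19, q=6
  k=2: a=2, p=41, q=13
  k=3: a=3, p=142, q=45
  k=4: a=3, p=467, q=148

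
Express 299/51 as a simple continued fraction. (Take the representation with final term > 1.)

299 = 5×51 + 44
51 = 1×44 + 7
44 = 6×7 + 2
7 = 3×2 + 1
2 = 2×1 + 0  (stop)
So 299/51 = [5; 1, 6, 3, 2].

[5; 1, 6, 3, 2]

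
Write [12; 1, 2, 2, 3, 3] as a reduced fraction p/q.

1004/79

Using pₖ = aₖpₖ₋₁ + pₖ₋₂ and qₖ = aₖqₖ₋₁ + qₖ₋₂:
  k=0: a=12, p=12, q=1
  k=1: a=1, p=13, q=1
  k=2: a=2, p=38, q=3
  k=3: a=2, p=89, q=7
  k=4: a=3, p=305, q=24
  k=5: a=3, p=1004, q=79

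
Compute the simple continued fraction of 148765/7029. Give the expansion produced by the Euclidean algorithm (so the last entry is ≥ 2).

[21; 6, 12, 2, 3, 13]

148765 = 21*7029 + 1156
7029 = 6*1156 + 93
1156 = 12*93 + 40
93 = 2*40 + 13
40 = 3*13 + 1
13 = 13*1 + 0  (stop)
So 148765/7029 = [21; 6, 12, 2, 3, 13].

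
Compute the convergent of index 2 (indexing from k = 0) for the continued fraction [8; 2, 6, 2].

Using pₖ = aₖpₖ₋₁ + pₖ₋₂, qₖ = aₖqₖ₋₁ + qₖ₋₂ (with p₋₁=1, p₋₂=0, q₋₁=0, q₋₂=1):
  k=0: a=8, p=8, q=1
  k=1: a=2, p=17, q=2
  k=2: a=6, p=110, q=13

110/13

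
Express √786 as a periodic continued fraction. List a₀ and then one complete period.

[28; 28, 56]

a₀ = ⌊√786⌋ = 28.
With m₀=0, d₀=1 and mₖ₊₁ = dₖaₖ − mₖ, dₖ₊₁ = (n − mₖ₊₁²)/dₖ, aₖ₊₁ = ⌊(a₀+mₖ₊₁)/dₖ₊₁⌋:
  k=1: m=28, d=2, a=28
  k=2: m=28, d=1, a=56
d=1 and a=2a₀=56 at k=2, so the next step gives (m, d) = (28, 2) again — its k=1 value — and the period has length 2.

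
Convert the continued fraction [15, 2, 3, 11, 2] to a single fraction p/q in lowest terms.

2546/165

Using pₖ = aₖpₖ₋₁ + pₖ₋₂ and qₖ = aₖqₖ₋₁ + qₖ₋₂:
  k=0: a=15, p=15, q=1
  k=1: a=2, p=31, q=2
  k=2: a=3, p=108, q=7
  k=3: a=11, p=1219, q=79
  k=4: a=2, p=2546, q=165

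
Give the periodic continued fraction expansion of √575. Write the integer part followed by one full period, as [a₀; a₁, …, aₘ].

[23; 1, 46]

a₀ = ⌊√575⌋ = 23.
With m₀=0, d₀=1 and mₖ₊₁ = dₖaₖ − mₖ, dₖ₊₁ = (n − mₖ₊₁²)/dₖ, aₖ₊₁ = ⌊(a₀+mₖ₊₁)/dₖ₊₁⌋:
  k=1: m=23, d=46, a=1
  k=2: m=23, d=1, a=46
d=1 and a=2a₀=46 at k=2, so the next step gives (m, d) = (23, 46) again — its k=1 value — and the period has length 2.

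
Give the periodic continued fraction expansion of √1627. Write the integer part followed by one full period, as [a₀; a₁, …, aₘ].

a₀ = ⌊√1627⌋ = 40.
With m₀=0, d₀=1 and mₖ₊₁ = dₖaₖ − mₖ, dₖ₊₁ = (n − mₖ₊₁²)/dₖ, aₖ₊₁ = ⌊(a₀+mₖ₊₁)/dₖ₊₁⌋:
  k=1: m=40, d=27, a=2
  k=2: m=14, d=53, a=1
  k=3: m=39, d=2, a=39
  k=4: m=39, d=53, a=1
  k=5: m=14, d=27, a=2
  k=6: m=40, d=1, a=80
d=1 and a=2a₀=80 at k=6, so the next step gives (m, d) = (40, 27) again — its k=1 value — and the period has length 6.

[40; 2, 1, 39, 1, 2, 80]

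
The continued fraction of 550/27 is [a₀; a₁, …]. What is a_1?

550 = 20·27 + 10   →  a_0 = 20
27 = 2·10 + 7   →  a_1 = 2

2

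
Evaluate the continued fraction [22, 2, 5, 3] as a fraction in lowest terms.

786/35

Using pₖ = aₖpₖ₋₁ + pₖ₋₂ and qₖ = aₖqₖ₋₁ + qₖ₋₂:
  k=0: a=22, p=22, q=1
  k=1: a=2, p=45, q=2
  k=2: a=5, p=247, q=11
  k=3: a=3, p=786, q=35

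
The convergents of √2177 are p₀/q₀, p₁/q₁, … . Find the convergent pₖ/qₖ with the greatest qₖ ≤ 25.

√2177 = [46; 1, 1, 1, 12, 1, 1, 1, 92, …] (period length 8).
Convergents:
  p_0/q_0 = 46/1
  p_1/q_1 = 47/1
  p_2/q_2 = 93/2
  p_3/q_3 = 140/3
  p_4/q_4 = 1773/38
q_3 = 3 ≤ 25 < 38 = q_4, so the answer is 140/3.

140/3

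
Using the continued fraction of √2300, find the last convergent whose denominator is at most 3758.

110448/2303

√2300 = [47; 1, 22, 1, 94, …] (period length 4).
Convergents:
  p_0/q_0 = 47/1
  p_1/q_1 = 48/1
  p_2/q_2 = 1103/23
  p_3/q_3 = 1151/24
  p_4/q_4 = 109297/2279
  p_5/q_5 = 110448/2303
  p_6/q_6 = 2539153/52945
q_5 = 2303 ≤ 3758 < 52945 = q_6, so the answer is 110448/2303.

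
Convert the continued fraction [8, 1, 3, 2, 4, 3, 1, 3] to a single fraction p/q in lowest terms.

Fold from the inside: start with 3/1.
  1 + 1/3 = 4/3
  3 + 3/4 = 15/4
  4 + 4/15 = 64/15
  2 + 15/64 = 143/64
  3 + 64/143 = 493/143
  1 + 143/493 = 636/493
  8 + 493/636 = 5581/636

5581/636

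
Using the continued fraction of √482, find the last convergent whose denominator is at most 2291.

21230/967

√482 = [21; 1, 20, 1, 42, …] (period length 4).
Convergents:
  p_0/q_0 = 21/1
  p_1/q_1 = 22/1
  p_2/q_2 = 461/21
  p_3/q_3 = 483/22
  p_4/q_4 = 20747/945
  p_5/q_5 = 21230/967
  p_6/q_6 = 445347/20285
q_5 = 967 ≤ 2291 < 20285 = q_6, so the answer is 21230/967.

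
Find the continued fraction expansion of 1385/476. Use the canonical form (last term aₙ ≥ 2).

1385 = 2*476 + 433
476 = 1*433 + 43
433 = 10*43 + 3
43 = 14*3 + 1
3 = 3*1 + 0  (stop)
So 1385/476 = [2; 1, 10, 14, 3].

[2; 1, 10, 14, 3]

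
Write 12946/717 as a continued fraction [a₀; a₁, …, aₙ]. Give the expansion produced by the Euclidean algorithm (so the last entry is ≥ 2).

12946 = 18*717 + 40
717 = 17*40 + 37
40 = 1*37 + 3
37 = 12*3 + 1
3 = 3*1 + 0  (stop)
So 12946/717 = [18; 17, 1, 12, 3].

[18; 17, 1, 12, 3]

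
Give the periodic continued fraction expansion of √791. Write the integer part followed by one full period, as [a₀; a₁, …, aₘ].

a₀ = ⌊√791⌋ = 28.
With m₀=0, d₀=1 and mₖ₊₁ = dₖaₖ − mₖ, dₖ₊₁ = (n − mₖ₊₁²)/dₖ, aₖ₊₁ = ⌊(a₀+mₖ₊₁)/dₖ₊₁⌋:
  k=1: m=28, d=7, a=8
  k=2: m=28, d=1, a=56
d=1 and a=2a₀=56 at k=2, so the next step gives (m, d) = (28, 7) again — its k=1 value — and the period has length 2.

[28; 8, 56]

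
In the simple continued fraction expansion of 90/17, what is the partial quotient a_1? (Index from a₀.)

90 = 5·17 + 5   →  a_0 = 5
17 = 3·5 + 2   →  a_1 = 3

3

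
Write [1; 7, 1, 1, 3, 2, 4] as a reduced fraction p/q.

608/537

Using pₖ = aₖpₖ₋₁ + pₖ₋₂ and qₖ = aₖqₖ₋₁ + qₖ₋₂:
  k=0: a=1, p=1, q=1
  k=1: a=7, p=8, q=7
  k=2: a=1, p=9, q=8
  k=3: a=1, p=17, q=15
  k=4: a=3, p=60, q=53
  k=5: a=2, p=137, q=121
  k=6: a=4, p=608, q=537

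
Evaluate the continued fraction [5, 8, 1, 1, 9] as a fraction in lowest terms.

Fold from the inside: start with 9/1.
  1 + 1/9 = 10/9
  1 + 9/10 = 19/10
  8 + 10/19 = 162/19
  5 + 19/162 = 829/162

829/162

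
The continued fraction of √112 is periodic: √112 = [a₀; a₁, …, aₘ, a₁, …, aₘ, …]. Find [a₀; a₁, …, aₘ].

[10; 1, 1, 2, 1, 1, 20]

a₀ = ⌊√112⌋ = 10.
With m₀=0, d₀=1 and mₖ₊₁ = dₖaₖ − mₖ, dₖ₊₁ = (n − mₖ₊₁²)/dₖ, aₖ₊₁ = ⌊(a₀+mₖ₊₁)/dₖ₊₁⌋:
  k=1: m=10, d=12, a=1
  k=2: m=2, d=9, a=1
  k=3: m=7, d=7, a=2
  k=4: m=7, d=9, a=1
  k=5: m=2, d=12, a=1
  k=6: m=10, d=1, a=20
d=1 and a=2a₀=20 at k=6, so the next step gives (m, d) = (10, 12) again — its k=1 value — and the period has length 6.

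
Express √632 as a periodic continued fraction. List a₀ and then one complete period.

[25; 7, 6, 7, 50]

a₀ = ⌊√632⌋ = 25.
With m₀=0, d₀=1 and mₖ₊₁ = dₖaₖ − mₖ, dₖ₊₁ = (n − mₖ₊₁²)/dₖ, aₖ₊₁ = ⌊(a₀+mₖ₊₁)/dₖ₊₁⌋:
  k=1: m=25, d=7, a=7
  k=2: m=24, d=8, a=6
  k=3: m=24, d=7, a=7
  k=4: m=25, d=1, a=50
d=1 and a=2a₀=50 at k=4, so the next step gives (m, d) = (25, 7) again — its k=1 value — and the period has length 4.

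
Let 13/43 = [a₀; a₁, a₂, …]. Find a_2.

13 = 0·43 + 13   →  a_0 = 0
43 = 3·13 + 4   →  a_1 = 3
13 = 3·4 + 1   →  a_2 = 3

3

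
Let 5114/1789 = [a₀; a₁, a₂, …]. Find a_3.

14

5114 = 2·1789 + 1536   →  a_0 = 2
1789 = 1·1536 + 253   →  a_1 = 1
1536 = 6·253 + 18   →  a_2 = 6
253 = 14·18 + 1   →  a_3 = 14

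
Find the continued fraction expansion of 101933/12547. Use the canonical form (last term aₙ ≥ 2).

101933 = 8×12547 + 1557
12547 = 8×1557 + 91
1557 = 17×91 + 10
91 = 9×10 + 1
10 = 10×1 + 0  (stop)
So 101933/12547 = [8; 8, 17, 9, 10].

[8; 8, 17, 9, 10]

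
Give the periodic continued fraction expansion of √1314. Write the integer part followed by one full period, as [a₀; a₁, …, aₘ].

[36; 4, 72]

a₀ = ⌊√1314⌋ = 36.
With m₀=0, d₀=1 and mₖ₊₁ = dₖaₖ − mₖ, dₖ₊₁ = (n − mₖ₊₁²)/dₖ, aₖ₊₁ = ⌊(a₀+mₖ₊₁)/dₖ₊₁⌋:
  k=1: m=36, d=18, a=4
  k=2: m=36, d=1, a=72
d=1 and a=2a₀=72 at k=2, so the next step gives (m, d) = (36, 18) again — its k=1 value — and the period has length 2.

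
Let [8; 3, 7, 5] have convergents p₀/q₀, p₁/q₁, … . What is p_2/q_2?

Using pₖ = aₖpₖ₋₁ + pₖ₋₂, qₖ = aₖqₖ₋₁ + qₖ₋₂ (with p₋₁=1, p₋₂=0, q₋₁=0, q₋₂=1):
  k=0: a=8, p=8, q=1
  k=1: a=3, p=25, q=3
  k=2: a=7, p=183, q=22

183/22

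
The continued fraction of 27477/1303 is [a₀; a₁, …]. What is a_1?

27477 = 21·1303 + 114   →  a_0 = 21
1303 = 11·114 + 49   →  a_1 = 11

11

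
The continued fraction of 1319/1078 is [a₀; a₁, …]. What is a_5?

3

1319 = 1·1078 + 241   →  a_0 = 1
1078 = 4·241 + 114   →  a_1 = 4
241 = 2·114 + 13   →  a_2 = 2
114 = 8·13 + 10   →  a_3 = 8
13 = 1·10 + 3   →  a_4 = 1
10 = 3·3 + 1   →  a_5 = 3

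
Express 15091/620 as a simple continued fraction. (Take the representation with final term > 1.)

[24; 2, 1, 15, 4, 3]

15091 = 24·620 + 211
620 = 2·211 + 198
211 = 1·198 + 13
198 = 15·13 + 3
13 = 4·3 + 1
3 = 3·1 + 0  (stop)
So 15091/620 = [24; 2, 1, 15, 4, 3].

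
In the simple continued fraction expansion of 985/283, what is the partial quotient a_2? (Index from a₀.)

12

985 = 3·283 + 136   →  a_0 = 3
283 = 2·136 + 11   →  a_1 = 2
136 = 12·11 + 4   →  a_2 = 12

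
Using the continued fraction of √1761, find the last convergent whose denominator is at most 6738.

√1761 = [41; 1, 26, 1, 82, …] (period length 4).
Convergents:
  p_0/q_0 = 41/1
  p_1/q_1 = 42/1
  p_2/q_2 = 1133/27
  p_3/q_3 = 1175/28
  p_4/q_4 = 97483/2323
  p_5/q_5 = 98658/2351
  p_6/q_6 = 2662591/63449
q_5 = 2351 ≤ 6738 < 63449 = q_6, so the answer is 98658/2351.

98658/2351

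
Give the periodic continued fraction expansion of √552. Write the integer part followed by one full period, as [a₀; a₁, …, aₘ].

[23; 2, 46]

a₀ = ⌊√552⌋ = 23.
With m₀=0, d₀=1 and mₖ₊₁ = dₖaₖ − mₖ, dₖ₊₁ = (n − mₖ₊₁²)/dₖ, aₖ₊₁ = ⌊(a₀+mₖ₊₁)/dₖ₊₁⌋:
  k=1: m=23, d=23, a=2
  k=2: m=23, d=1, a=46
d=1 and a=2a₀=46 at k=2, so the next step gives (m, d) = (23, 23) again — its k=1 value — and the period has length 2.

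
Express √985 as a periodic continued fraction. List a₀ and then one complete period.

a₀ = ⌊√985⌋ = 31.
With m₀=0, d₀=1 and mₖ₊₁ = dₖaₖ − mₖ, dₖ₊₁ = (n − mₖ₊₁²)/dₖ, aₖ₊₁ = ⌊(a₀+mₖ₊₁)/dₖ₊₁⌋:
  k=1: m=31, d=24, a=2
  k=2: m=17, d=29, a=1
  k=3: m=12, d=29, a=1
  k=4: m=17, d=24, a=2
  k=5: m=31, d=1, a=62
d=1 and a=2a₀=62 at k=5, so the next step gives (m, d) = (31, 24) again — its k=1 value — and the period has length 5.

[31; 2, 1, 1, 2, 62]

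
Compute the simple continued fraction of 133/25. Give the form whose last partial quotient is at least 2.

133 = 5*25 + 8
25 = 3*8 + 1
8 = 8*1 + 0  (stop)
So 133/25 = [5; 3, 8].

[5; 3, 8]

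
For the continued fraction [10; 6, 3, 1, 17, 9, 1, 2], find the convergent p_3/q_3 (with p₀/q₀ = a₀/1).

254/25

Using pₖ = aₖpₖ₋₁ + pₖ₋₂, qₖ = aₖqₖ₋₁ + qₖ₋₂ (with p₋₁=1, p₋₂=0, q₋₁=0, q₋₂=1):
  k=0: a=10, p=10, q=1
  k=1: a=6, p=61, q=6
  k=2: a=3, p=193, q=19
  k=3: a=1, p=254, q=25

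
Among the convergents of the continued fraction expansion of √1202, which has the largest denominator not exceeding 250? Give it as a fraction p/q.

√1202 = [34; 1, 2, 34, 2, 1, 68, …] (period length 6).
Convergents:
  p_0/q_0 = 34/1
  p_1/q_1 = 35/1
  p_2/q_2 = 104/3
  p_3/q_3 = 3571/103
  p_4/q_4 = 7246/209
  p_5/q_5 = 10817/312
q_4 = 209 ≤ 250 < 312 = q_5, so the answer is 7246/209.

7246/209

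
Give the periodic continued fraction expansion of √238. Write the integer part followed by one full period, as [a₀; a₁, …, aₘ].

a₀ = ⌊√238⌋ = 15.
With m₀=0, d₀=1 and mₖ₊₁ = dₖaₖ − mₖ, dₖ₊₁ = (n − mₖ₊₁²)/dₖ, aₖ₊₁ = ⌊(a₀+mₖ₊₁)/dₖ₊₁⌋:
  k=1: m=15, d=13, a=2
  k=2: m=11, d=9, a=2
  k=3: m=7, d=21, a=1
  k=4: m=14, d=2, a=14
  k=5: m=14, d=21, a=1
  k=6: m=7, d=9, a=2
  k=7: m=11, d=13, a=2
  k=8: m=15, d=1, a=30
d=1 and a=2a₀=30 at k=8, so the next step gives (m, d) = (15, 13) again — its k=1 value — and the period has length 8.

[15; 2, 2, 1, 14, 1, 2, 2, 30]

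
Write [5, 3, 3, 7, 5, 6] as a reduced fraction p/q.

12315/2323

Fold from the inside: start with 6/1.
  5 + 1/6 = 31/6
  7 + 6/31 = 223/31
  3 + 31/223 = 700/223
  3 + 223/700 = 2323/700
  5 + 700/2323 = 12315/2323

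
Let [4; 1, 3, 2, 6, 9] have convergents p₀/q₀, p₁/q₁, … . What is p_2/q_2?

Using pₖ = aₖpₖ₋₁ + pₖ₋₂, qₖ = aₖqₖ₋₁ + qₖ₋₂ (with p₋₁=1, p₋₂=0, q₋₁=0, q₋₂=1):
  k=0: a=4, p=4, q=1
  k=1: a=1, p=5, q=1
  k=2: a=3, p=19, q=4

19/4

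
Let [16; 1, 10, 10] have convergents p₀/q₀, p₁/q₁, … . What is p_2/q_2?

Using pₖ = aₖpₖ₋₁ + pₖ₋₂, qₖ = aₖqₖ₋₁ + qₖ₋₂ (with p₋₁=1, p₋₂=0, q₋₁=0, q₋₂=1):
  k=0: a=16, p=16, q=1
  k=1: a=1, p=17, q=1
  k=2: a=10, p=186, q=11

186/11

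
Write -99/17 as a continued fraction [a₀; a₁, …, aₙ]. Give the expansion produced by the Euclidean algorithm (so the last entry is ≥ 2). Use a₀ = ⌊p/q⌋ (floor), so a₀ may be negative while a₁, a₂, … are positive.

[-6; 5, 1, 2]

-99 = -6*17 + 3
17 = 5*3 + 2
3 = 1*2 + 1
2 = 2*1 + 0  (stop)
So -99/17 = [-6; 5, 1, 2].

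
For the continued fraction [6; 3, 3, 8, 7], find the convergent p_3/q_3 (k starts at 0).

523/83

Using pₖ = aₖpₖ₋₁ + pₖ₋₂, qₖ = aₖqₖ₋₁ + qₖ₋₂ (with p₋₁=1, p₋₂=0, q₋₁=0, q₋₂=1):
  k=0: a=6, p=6, q=1
  k=1: a=3, p=19, q=3
  k=2: a=3, p=63, q=10
  k=3: a=8, p=523, q=83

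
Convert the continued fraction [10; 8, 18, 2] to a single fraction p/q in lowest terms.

Using pₖ = aₖpₖ₋₁ + pₖ₋₂ and qₖ = aₖqₖ₋₁ + qₖ₋₂:
  k=0: a=10, p=10, q=1
  k=1: a=8, p=81, q=8
  k=2: a=18, p=1468, q=145
  k=3: a=2, p=3017, q=298

3017/298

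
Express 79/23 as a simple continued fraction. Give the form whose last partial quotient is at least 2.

[3; 2, 3, 3]

79 = 3*23 + 10
23 = 2*10 + 3
10 = 3*3 + 1
3 = 3*1 + 0  (stop)
So 79/23 = [3; 2, 3, 3].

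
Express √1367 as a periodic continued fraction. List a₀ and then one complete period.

a₀ = ⌊√1367⌋ = 36.
With m₀=0, d₀=1 and mₖ₊₁ = dₖaₖ − mₖ, dₖ₊₁ = (n − mₖ₊₁²)/dₖ, aₖ₊₁ = ⌊(a₀+mₖ₊₁)/dₖ₊₁⌋:
  k=1: m=36, d=71, a=1
  k=2: m=35, d=2, a=35
  k=3: m=35, d=71, a=1
  k=4: m=36, d=1, a=72
d=1 and a=2a₀=72 at k=4, so the next step gives (m, d) = (36, 71) again — its k=1 value — and the period has length 4.

[36; 1, 35, 1, 72]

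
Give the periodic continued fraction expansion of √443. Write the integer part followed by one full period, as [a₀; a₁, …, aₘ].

[21; 21, 42]

a₀ = ⌊√443⌋ = 21.
With m₀=0, d₀=1 and mₖ₊₁ = dₖaₖ − mₖ, dₖ₊₁ = (n − mₖ₊₁²)/dₖ, aₖ₊₁ = ⌊(a₀+mₖ₊₁)/dₖ₊₁⌋:
  k=1: m=21, d=2, a=21
  k=2: m=21, d=1, a=42
d=1 and a=2a₀=42 at k=2, so the next step gives (m, d) = (21, 2) again — its k=1 value — and the period has length 2.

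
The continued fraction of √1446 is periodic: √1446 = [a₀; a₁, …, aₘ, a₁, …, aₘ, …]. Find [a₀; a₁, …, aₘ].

[38; 38, 76]

a₀ = ⌊√1446⌋ = 38.
With m₀=0, d₀=1 and mₖ₊₁ = dₖaₖ − mₖ, dₖ₊₁ = (n − mₖ₊₁²)/dₖ, aₖ₊₁ = ⌊(a₀+mₖ₊₁)/dₖ₊₁⌋:
  k=1: m=38, d=2, a=38
  k=2: m=38, d=1, a=76
d=1 and a=2a₀=76 at k=2, so the next step gives (m, d) = (38, 2) again — its k=1 value — and the period has length 2.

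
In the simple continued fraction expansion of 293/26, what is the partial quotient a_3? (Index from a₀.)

2

293 = 11·26 + 7   →  a_0 = 11
26 = 3·7 + 5   →  a_1 = 3
7 = 1·5 + 2   →  a_2 = 1
5 = 2·2 + 1   →  a_3 = 2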